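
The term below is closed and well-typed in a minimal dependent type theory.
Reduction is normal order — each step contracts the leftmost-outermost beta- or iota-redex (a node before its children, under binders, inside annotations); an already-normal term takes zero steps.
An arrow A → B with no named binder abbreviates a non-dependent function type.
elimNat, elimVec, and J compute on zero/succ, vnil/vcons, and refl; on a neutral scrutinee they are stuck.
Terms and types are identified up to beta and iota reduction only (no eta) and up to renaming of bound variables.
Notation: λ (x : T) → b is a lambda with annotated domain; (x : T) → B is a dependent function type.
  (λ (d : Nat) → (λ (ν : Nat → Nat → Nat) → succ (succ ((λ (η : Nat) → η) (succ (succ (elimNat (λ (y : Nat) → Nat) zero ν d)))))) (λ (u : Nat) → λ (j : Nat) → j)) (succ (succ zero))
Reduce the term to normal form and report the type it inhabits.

normal form:
  succ (succ (succ (succ zero)))
type:
  Nat
observation: the first redex contracted is a beta-redex; the normal form is reached in 10 normal-order steps.


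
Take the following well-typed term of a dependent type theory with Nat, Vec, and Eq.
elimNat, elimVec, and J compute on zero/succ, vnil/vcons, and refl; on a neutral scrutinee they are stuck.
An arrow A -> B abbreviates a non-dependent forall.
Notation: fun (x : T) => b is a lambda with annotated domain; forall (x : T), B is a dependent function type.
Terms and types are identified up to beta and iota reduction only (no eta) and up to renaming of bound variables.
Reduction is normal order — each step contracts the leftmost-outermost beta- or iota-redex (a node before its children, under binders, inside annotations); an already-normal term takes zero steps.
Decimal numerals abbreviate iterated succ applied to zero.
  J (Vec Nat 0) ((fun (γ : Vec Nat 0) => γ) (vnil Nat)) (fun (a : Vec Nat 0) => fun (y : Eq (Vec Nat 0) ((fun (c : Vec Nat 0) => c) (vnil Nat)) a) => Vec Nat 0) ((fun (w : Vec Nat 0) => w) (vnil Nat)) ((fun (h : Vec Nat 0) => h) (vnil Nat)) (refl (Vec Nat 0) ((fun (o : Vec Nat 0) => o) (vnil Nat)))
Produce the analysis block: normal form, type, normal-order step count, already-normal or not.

resulting normal form:
  vnil Nat
inferred type:
  Vec Nat 0
steps to reach normal form (normal order): 2
started in normal form: no
first contracted redex: a J iota-redex


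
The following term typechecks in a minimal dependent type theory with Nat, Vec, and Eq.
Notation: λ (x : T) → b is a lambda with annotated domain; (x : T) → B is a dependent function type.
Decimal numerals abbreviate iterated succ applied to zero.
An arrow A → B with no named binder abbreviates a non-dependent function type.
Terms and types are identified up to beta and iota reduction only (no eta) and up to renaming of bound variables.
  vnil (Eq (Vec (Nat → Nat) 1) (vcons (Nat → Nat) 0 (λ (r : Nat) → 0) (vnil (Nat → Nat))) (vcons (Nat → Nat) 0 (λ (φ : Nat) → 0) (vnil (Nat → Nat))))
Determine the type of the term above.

the term's type:
  Vec (Eq (Vec (Nat → Nat) 1) (vcons (Nat → Nat) 0 (λ (r : Nat) → 0) (vnil (Nat → Nat))) (vcons (Nat → Nat) 0 (λ (φ : Nat) → 0) (vnil (Nat → Nat)))) 0


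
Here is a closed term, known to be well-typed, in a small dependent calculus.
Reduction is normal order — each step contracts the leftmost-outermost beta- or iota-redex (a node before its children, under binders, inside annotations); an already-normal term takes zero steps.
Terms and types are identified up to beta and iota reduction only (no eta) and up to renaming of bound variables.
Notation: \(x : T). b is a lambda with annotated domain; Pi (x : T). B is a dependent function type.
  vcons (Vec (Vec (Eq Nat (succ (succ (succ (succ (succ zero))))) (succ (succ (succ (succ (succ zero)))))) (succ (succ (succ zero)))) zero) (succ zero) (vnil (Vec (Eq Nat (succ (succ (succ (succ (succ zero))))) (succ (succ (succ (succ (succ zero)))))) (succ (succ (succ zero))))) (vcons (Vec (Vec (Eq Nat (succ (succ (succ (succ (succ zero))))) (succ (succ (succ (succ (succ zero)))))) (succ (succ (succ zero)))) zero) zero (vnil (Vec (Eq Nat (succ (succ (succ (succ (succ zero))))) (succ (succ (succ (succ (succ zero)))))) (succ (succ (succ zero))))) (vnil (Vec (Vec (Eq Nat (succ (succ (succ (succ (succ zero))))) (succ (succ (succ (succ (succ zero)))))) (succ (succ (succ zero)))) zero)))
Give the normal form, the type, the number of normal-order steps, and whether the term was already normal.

reduced normal form:
  vcons (Vec (Vec (Eq Nat (succ (succ (succ (succ (succ zero))))) (succ (succ (succ (succ (succ zero)))))) (succ (succ (succ zero)))) zero) (succ zero) (vnil (Vec (Eq Nat (succ (succ (succ (succ (succ zero))))) (succ (succ (succ (succ (succ zero)))))) (succ (succ (succ zero))))) (vcons (Vec (Vec (Eq Nat (succ (succ (succ (succ (succ zero))))) (succ (succ (succ (succ (succ zero)))))) (succ (succ (succ zero)))) zero) zero (vnil (Vec (Eq Nat (succ (succ (succ (succ (succ zero))))) (succ (succ (succ (succ (succ zero)))))) (succ (succ (succ zero))))) (vnil (Vec (Vec (Eq Nat (succ (succ (succ (succ (succ zero))))) (succ (succ (succ (succ (succ zero)))))) (succ (succ (succ zero)))) zero)))
type:
  Vec (Vec (Vec (Eq Nat (succ (succ (succ (succ (succ zero))))) (succ (succ (succ (succ (succ zero)))))) (succ (succ (succ zero)))) zero) (succ (succ zero))
steps to reach normal form (normal order): 0
already normal: yes


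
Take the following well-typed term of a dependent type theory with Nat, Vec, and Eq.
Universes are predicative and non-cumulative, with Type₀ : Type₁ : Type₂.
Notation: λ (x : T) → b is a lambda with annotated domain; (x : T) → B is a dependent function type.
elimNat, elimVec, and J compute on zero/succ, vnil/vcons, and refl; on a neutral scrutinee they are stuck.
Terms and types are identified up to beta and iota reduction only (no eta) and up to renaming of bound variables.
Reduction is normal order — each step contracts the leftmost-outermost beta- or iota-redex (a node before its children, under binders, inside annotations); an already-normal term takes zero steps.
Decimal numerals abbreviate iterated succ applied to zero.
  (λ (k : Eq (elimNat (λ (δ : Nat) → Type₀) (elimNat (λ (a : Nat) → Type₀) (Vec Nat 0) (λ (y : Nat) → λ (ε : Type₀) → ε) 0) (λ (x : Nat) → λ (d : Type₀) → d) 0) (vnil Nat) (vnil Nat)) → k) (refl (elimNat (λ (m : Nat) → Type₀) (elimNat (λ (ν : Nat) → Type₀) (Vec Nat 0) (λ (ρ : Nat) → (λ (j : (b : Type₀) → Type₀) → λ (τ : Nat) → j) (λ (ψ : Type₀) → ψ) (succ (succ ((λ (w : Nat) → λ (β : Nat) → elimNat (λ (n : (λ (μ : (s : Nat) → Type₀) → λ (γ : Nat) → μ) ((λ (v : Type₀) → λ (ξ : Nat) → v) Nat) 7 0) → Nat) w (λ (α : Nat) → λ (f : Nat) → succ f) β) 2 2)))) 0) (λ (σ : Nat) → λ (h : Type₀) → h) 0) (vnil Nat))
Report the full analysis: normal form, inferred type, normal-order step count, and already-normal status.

resulting normal form:
  refl (Vec Nat 0) (vnil Nat)
the term's type:
  Eq (Vec Nat 0) (vnil Nat) (vnil Nat)
steps to reach normal form (normal order): 3
started in normal form: no
first contracted redex: a beta-redex


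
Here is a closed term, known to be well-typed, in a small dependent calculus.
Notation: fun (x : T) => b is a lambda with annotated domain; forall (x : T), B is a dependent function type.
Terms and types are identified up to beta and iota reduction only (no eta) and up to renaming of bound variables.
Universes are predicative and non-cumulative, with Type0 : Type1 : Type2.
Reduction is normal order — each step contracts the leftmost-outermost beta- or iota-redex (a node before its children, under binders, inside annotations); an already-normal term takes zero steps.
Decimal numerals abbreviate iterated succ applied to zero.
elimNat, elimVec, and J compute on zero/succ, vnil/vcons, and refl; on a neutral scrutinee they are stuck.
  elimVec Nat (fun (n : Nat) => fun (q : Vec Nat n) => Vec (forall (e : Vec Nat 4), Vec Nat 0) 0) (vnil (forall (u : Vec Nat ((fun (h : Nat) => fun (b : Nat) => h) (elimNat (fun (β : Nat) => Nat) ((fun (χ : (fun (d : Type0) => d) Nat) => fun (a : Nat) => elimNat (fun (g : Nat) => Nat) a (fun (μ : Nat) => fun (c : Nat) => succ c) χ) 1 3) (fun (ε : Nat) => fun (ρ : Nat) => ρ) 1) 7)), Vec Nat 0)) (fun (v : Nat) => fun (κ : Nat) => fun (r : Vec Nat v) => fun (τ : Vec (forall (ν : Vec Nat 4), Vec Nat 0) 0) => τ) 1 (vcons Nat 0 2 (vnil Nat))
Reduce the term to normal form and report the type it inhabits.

resulting normal form:
  vnil (forall (n : Vec Nat 4), Vec Nat 0)
type:
  Vec (forall (n : Vec Nat 4), Vec Nat 0) 0


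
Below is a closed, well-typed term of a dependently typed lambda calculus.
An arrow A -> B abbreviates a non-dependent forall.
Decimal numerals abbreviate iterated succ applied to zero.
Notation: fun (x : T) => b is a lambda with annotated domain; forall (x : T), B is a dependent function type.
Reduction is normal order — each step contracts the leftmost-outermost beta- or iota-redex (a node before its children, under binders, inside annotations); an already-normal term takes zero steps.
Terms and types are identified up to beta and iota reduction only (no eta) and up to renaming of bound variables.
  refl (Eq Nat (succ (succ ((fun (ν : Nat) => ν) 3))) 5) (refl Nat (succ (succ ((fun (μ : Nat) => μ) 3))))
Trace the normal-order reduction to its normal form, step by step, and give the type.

normal-order reduction sequence:
  refl (Eq Nat (succ (succ ((fun (ν : Nat) => ν) 3))) 5) (refl Nat (succ (succ ((fun (μ : Nat) => μ) 3))))
  ~> refl (Eq Nat 5 5) (refl Nat (succ (succ ((fun (ν : Nat) => ν) 3))))
  ~> refl (Eq Nat 5 5) (refl Nat 5)
type:
  Eq (Eq Nat 5 5) (refl Nat 5) (refl Nat 5)


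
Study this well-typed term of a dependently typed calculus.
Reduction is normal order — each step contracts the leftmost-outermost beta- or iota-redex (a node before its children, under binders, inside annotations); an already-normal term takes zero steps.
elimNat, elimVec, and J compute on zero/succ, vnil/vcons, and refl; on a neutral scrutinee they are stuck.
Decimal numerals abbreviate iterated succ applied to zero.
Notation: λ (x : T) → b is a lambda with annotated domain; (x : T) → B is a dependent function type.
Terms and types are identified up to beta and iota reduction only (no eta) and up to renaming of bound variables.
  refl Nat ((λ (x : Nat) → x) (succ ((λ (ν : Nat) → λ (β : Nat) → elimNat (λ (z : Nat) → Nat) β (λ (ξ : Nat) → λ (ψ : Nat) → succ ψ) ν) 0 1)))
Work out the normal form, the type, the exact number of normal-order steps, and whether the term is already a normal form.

normal form:
  refl Nat 2
inferred type:
  Eq Nat 2 2
normal-order step count: 4
term was already normal: no
first contracted redex: a beta-redex


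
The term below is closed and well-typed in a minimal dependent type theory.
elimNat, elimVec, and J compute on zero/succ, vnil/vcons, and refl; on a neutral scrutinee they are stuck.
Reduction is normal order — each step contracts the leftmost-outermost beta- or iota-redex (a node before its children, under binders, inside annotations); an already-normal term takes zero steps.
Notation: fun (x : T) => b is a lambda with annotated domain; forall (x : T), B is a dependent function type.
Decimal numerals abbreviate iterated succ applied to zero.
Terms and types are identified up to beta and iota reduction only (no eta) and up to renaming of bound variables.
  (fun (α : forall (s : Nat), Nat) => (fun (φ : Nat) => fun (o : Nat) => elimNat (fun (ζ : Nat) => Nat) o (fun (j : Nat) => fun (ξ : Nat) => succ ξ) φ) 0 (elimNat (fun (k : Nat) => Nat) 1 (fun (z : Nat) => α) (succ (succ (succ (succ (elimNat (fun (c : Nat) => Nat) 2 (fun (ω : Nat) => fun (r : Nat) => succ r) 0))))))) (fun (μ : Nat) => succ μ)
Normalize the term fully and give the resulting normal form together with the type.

normal form:
  7
the term's type:
  Nat
observation: the term reaches its normal form after 24 normal-order steps.


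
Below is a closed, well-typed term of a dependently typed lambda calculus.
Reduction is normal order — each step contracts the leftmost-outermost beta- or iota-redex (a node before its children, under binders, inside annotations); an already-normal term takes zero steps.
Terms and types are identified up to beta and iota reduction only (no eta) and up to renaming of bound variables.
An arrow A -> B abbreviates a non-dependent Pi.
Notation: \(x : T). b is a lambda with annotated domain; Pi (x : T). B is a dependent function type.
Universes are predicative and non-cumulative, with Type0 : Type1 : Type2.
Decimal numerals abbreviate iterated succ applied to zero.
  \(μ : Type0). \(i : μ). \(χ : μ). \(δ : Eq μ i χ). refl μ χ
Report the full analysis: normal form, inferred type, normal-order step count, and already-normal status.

resulting normal form:
  \(μ : Type0). \(i : μ). \(χ : μ). \(δ : Eq μ i χ). refl μ χ
inferred type:
  Pi (μ : Type0). Pi (i : μ). Pi (χ : μ). Eq μ i χ -> Eq μ χ χ
steps to reach normal form (normal order): 0
already normal: yes


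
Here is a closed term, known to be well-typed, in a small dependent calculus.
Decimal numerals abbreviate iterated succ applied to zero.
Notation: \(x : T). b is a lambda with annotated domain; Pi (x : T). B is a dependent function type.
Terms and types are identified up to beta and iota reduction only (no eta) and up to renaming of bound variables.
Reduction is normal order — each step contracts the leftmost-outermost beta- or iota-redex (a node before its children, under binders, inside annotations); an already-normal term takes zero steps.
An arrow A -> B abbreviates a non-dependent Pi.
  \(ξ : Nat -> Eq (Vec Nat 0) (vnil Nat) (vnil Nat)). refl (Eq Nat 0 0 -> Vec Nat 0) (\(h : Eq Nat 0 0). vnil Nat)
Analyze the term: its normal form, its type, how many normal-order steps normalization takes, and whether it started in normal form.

reduced normal form:
  \(ξ : Nat -> Eq (Vec Nat 0) (vnil Nat) (vnil Nat)). refl (Eq Nat 0 0 -> Vec Nat 0) (\(h : Eq Nat 0 0). vnil Nat)
type:
  (Nat -> Eq (Vec Nat 0) (vnil Nat) (vnil Nat)) -> Eq (Eq Nat 0 0 -> Vec Nat 0) (\(ξ : Eq Nat 0 0). vnil Nat) (\(h : Eq Nat 0 0). vnil Nat)
normal-order step count: 0
already normal: yes


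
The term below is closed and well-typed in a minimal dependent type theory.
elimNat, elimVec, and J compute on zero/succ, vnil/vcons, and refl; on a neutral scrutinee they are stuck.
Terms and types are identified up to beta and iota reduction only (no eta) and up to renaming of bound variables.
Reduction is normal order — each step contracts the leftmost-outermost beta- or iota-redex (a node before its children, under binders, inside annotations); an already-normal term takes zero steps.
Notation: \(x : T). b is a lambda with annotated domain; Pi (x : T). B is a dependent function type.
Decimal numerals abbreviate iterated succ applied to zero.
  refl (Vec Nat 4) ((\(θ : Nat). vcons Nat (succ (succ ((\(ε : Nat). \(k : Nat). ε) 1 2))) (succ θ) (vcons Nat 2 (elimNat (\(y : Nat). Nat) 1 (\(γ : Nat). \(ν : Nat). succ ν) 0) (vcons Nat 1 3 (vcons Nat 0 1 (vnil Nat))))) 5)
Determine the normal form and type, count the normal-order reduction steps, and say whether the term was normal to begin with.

resulting normal form:
  refl (Vec Nat 4) (vcons Nat 3 6 (vcons Nat 2 1 (vcons Nat 1 3 (vcons Nat 0 1 (vnil Nat)))))
type:
  Eq (Vec Nat 4) (vcons Nat 3 6 (vcons Nat 2 1 (vcons Nat 1 3 (vcons Nat 0 1 (vnil Nat))))) (vcons Nat 3 6 (vcons Nat 2 1 (vcons Nat 1 3 (vcons Nat 0 1 (vnil Nat)))))
steps to reach normal form (normal order): 4
started in normal form: no
first redex: a beta-redex


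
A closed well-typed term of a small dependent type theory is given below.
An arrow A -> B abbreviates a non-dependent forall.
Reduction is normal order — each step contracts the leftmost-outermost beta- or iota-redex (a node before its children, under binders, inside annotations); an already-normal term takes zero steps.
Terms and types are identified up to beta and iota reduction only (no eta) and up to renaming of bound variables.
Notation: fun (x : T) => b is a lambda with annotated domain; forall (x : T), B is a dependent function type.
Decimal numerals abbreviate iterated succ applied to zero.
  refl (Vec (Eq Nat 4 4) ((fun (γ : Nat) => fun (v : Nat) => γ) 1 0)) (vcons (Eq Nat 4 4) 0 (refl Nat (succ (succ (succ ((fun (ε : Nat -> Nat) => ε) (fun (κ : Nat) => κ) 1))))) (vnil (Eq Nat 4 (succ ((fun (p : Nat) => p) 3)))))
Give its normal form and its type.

resulting normal form:
  refl (Vec (Eq Nat 4 4) 1) (vcons (Eq Nat 4 4) 0 (refl Nat 4) (vnil (Eq Nat 4 4)))
type:
  Eq (Vec (Eq Nat 4 4) 1) (vcons (Eq Nat 4 4) 0 (refl Nat 4) (vnil (Eq Nat 4 4))) (vcons (Eq Nat 4 4) 0 (refl Nat 4) (vnil (Eq Nat 4 4)))
observation: 5 normal-order steps normalize the term, beginning with a beta-redex.


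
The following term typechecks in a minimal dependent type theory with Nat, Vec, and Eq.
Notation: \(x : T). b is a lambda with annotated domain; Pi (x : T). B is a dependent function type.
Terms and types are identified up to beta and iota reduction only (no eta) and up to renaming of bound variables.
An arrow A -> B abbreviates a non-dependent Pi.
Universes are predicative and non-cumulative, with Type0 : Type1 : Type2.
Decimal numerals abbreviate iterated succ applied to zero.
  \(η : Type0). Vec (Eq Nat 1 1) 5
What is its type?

inferred type:
  Type0 -> Type0


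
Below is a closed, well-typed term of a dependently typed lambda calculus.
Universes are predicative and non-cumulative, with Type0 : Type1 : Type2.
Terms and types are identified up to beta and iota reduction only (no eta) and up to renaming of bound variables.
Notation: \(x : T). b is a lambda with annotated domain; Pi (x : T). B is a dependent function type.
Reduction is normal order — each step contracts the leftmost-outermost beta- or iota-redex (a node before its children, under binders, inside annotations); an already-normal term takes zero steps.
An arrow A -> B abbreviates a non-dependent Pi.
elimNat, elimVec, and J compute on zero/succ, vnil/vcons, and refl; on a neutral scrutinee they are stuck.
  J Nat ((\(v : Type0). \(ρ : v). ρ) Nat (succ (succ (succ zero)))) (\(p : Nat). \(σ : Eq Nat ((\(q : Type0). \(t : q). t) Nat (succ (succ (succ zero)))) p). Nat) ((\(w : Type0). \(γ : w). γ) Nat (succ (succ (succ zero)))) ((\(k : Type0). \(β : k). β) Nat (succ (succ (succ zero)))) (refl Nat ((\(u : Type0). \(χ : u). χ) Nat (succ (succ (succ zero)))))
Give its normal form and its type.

resulting normal form:
  succ (succ (succ zero))
inferred type:
  Nat


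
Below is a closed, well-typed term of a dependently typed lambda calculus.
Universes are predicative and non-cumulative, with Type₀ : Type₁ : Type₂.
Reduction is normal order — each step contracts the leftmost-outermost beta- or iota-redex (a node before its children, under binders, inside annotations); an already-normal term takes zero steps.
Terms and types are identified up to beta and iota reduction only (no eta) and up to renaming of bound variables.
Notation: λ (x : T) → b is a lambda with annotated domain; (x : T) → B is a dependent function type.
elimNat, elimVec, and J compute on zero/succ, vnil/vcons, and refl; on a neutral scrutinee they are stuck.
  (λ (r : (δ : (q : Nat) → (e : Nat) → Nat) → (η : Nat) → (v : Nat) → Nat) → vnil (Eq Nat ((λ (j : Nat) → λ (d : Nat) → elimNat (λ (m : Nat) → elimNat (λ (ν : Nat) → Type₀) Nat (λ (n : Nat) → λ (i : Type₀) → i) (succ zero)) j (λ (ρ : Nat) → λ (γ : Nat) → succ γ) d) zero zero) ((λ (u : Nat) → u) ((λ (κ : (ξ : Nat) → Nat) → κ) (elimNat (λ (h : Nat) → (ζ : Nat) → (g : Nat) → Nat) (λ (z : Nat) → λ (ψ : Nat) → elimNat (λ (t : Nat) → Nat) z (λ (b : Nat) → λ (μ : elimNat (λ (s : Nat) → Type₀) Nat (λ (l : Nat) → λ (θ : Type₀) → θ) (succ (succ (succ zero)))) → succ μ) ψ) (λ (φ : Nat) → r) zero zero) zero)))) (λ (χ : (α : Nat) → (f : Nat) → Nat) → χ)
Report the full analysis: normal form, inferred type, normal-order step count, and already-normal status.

normal form:
  vnil (Eq Nat zero zero)
inferred type:
  Vec (Eq Nat zero zero) zero
steps to reach normal form (normal order): 10
term was already normal: no
first contracted redex: a beta-redex


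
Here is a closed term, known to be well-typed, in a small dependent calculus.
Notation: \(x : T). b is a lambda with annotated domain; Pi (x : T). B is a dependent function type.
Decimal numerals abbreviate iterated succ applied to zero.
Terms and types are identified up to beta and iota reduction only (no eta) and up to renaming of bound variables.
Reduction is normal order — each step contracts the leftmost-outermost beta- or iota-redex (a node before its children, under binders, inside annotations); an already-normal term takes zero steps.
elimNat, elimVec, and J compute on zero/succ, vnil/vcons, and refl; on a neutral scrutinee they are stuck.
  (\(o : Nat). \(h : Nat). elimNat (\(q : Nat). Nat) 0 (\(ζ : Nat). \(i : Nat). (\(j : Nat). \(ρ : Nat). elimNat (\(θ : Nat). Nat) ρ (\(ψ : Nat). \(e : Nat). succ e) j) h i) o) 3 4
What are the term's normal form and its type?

reduced normal form:
  12
type:
  Nat


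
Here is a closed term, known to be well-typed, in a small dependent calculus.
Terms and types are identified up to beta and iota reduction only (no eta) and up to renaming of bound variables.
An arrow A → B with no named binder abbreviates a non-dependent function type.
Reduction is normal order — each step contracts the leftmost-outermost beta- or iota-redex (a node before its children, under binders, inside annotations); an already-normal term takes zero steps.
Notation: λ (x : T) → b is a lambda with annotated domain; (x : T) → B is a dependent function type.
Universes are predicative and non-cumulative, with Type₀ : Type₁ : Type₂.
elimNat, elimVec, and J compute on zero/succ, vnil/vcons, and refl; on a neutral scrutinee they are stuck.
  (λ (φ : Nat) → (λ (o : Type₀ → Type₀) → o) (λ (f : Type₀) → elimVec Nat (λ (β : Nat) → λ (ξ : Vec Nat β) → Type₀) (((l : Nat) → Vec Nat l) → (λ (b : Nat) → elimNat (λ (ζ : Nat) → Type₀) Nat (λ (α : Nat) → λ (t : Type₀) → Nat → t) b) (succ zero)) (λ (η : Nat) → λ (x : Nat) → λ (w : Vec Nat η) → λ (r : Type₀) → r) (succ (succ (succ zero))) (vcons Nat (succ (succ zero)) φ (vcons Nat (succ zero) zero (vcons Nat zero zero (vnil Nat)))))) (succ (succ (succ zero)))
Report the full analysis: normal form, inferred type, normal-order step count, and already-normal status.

reduced normal form:
  λ (φ : Type₀) → ((o : Nat) → Vec Nat o) → Nat → Nat
the term's type:
  Type₀ → Type₀
reduction steps (normal order): 23
already normal: no
first contracted redex: a beta-redex


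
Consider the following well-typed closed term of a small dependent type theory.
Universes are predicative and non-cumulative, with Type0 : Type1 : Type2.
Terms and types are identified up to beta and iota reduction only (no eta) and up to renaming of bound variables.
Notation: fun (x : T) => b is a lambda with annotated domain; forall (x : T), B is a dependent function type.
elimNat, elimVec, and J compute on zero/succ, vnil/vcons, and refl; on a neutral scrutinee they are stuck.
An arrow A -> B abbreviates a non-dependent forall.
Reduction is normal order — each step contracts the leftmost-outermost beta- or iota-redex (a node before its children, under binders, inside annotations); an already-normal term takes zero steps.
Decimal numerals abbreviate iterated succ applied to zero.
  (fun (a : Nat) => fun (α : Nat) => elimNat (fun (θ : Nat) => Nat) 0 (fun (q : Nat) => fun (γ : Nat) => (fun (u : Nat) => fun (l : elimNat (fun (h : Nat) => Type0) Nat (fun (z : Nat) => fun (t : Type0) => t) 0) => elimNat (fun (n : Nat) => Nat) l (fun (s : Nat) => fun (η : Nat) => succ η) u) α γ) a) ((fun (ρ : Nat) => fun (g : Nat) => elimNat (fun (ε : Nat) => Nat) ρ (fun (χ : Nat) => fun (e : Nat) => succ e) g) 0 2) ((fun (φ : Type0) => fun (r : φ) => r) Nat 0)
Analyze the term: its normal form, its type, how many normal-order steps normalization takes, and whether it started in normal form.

resulting normal form:
  0
inferred type:
  Nat
reduction steps (normal order): 23
started in normal form: no
first contracted redex: a beta-redex


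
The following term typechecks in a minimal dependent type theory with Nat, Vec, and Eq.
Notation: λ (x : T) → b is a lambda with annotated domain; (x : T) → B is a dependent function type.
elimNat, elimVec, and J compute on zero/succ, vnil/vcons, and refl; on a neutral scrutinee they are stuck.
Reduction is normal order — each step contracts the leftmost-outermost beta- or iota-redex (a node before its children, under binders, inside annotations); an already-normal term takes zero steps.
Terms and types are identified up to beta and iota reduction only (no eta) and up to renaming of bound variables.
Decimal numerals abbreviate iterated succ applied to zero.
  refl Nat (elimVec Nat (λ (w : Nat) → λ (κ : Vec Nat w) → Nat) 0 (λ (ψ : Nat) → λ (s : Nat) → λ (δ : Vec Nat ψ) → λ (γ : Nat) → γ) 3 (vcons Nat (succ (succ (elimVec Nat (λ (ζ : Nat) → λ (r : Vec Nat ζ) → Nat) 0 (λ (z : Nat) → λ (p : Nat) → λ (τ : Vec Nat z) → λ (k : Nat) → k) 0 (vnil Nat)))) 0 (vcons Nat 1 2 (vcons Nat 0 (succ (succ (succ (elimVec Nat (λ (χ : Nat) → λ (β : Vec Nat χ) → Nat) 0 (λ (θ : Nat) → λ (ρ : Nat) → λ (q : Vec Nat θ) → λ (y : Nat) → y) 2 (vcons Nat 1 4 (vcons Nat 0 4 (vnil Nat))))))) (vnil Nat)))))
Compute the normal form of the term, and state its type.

resulting normal form:
  refl Nat 0
inferred type:
  Eq Nat 0 0
observation: the first redex contracted is an elimVec iota-redex; the normal form is reached in 16 normal-order steps.


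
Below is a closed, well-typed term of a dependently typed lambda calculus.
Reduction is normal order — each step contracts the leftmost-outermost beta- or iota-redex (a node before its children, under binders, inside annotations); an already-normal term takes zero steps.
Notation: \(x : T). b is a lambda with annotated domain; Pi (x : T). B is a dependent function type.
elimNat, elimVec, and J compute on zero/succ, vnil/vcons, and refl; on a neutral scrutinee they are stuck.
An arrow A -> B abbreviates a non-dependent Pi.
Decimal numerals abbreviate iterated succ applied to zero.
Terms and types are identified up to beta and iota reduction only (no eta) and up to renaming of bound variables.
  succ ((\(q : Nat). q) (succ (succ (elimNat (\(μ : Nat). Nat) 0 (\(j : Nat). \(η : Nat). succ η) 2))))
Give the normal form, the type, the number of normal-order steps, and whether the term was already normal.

reduced normal form:
  5
type:
  Nat
normal-order step count: 8
already normal: no
first contracted redex: a beta-redex


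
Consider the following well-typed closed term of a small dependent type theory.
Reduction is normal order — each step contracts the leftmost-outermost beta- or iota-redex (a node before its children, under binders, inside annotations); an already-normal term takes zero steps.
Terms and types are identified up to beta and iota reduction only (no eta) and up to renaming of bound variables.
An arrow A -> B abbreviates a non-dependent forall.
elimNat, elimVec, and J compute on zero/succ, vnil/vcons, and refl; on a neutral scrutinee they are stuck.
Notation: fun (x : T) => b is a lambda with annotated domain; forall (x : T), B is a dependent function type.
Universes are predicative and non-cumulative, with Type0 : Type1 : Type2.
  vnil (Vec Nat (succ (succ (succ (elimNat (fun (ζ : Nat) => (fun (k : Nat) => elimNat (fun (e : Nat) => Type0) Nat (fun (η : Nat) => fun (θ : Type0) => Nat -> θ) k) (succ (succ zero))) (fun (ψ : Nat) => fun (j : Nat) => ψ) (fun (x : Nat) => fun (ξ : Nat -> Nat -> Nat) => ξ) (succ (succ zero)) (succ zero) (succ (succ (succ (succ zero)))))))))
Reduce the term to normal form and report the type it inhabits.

resulting normal form:
  vnil (Vec Nat (succ (succ (succ (succ zero)))))
inferred type:
  Vec (Vec Nat (succ (succ (succ (succ zero))))) zero
observation: 9 normal-order steps separate the term from its normal form.


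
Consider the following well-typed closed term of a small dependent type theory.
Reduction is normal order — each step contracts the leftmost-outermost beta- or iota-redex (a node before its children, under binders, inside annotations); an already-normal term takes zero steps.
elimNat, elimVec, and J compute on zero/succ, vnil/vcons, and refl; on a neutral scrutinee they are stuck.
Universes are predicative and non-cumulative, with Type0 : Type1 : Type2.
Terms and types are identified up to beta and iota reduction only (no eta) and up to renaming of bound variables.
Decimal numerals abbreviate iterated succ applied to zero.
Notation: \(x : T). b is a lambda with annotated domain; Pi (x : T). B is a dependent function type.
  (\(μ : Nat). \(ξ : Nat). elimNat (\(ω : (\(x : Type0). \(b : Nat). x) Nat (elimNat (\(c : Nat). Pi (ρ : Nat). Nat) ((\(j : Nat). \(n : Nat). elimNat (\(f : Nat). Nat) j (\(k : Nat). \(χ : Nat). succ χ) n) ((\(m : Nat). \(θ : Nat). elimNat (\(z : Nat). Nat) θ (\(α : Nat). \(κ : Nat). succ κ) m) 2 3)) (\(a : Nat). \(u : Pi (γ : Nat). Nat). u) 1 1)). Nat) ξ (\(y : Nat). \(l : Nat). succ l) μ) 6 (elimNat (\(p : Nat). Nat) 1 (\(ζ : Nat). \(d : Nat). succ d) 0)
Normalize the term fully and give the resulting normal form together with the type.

reduced normal form:
  7
type:
  Nat


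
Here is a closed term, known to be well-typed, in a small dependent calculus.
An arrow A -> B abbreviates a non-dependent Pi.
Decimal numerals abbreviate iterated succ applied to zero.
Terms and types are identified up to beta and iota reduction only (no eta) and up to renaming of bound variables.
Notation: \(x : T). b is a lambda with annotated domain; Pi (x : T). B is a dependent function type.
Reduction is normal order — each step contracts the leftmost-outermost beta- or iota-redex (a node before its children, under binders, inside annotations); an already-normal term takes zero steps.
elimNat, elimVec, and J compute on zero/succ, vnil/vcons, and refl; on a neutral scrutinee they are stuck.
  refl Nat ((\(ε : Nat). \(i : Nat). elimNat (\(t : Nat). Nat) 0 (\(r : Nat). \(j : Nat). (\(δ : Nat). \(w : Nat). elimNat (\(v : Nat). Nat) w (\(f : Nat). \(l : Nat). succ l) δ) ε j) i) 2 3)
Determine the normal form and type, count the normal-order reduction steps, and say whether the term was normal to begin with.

reduced normal form:
  refl Nat 6
type:
  Eq Nat 6 6
reduction steps (normal order): 39
already normal: no
first redex: a beta-redex


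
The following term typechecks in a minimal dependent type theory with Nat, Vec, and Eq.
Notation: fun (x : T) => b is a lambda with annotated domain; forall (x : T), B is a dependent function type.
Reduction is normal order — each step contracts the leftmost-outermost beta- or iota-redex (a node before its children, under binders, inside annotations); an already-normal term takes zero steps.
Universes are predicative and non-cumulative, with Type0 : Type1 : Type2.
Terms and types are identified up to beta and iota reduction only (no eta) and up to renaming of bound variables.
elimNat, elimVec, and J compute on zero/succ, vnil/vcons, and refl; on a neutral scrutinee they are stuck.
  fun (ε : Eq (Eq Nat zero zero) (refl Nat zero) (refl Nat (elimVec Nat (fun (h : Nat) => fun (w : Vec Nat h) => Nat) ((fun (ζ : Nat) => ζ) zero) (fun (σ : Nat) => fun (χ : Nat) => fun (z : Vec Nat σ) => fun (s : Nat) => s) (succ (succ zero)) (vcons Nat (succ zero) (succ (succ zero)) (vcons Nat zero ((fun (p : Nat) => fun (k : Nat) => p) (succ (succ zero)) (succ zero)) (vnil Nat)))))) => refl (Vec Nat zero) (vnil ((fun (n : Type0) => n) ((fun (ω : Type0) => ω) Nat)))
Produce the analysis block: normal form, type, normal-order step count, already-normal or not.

normal form:
  fun (ε : Eq (Eq Nat zero zero) (refl Nat zero) (refl Nat zero)) => refl (Vec Nat zero) (vnil Nat)
the term's type:
  forall (ε : Eq (Eq Nat zero zero) (refl Nat zero) (refl Nat zero)), Eq (Vec Nat zero) (vnil Nat) (vnil Nat)
reduction steps (normal order): 14
already normal: no
first redex: an elimVec iota-redex


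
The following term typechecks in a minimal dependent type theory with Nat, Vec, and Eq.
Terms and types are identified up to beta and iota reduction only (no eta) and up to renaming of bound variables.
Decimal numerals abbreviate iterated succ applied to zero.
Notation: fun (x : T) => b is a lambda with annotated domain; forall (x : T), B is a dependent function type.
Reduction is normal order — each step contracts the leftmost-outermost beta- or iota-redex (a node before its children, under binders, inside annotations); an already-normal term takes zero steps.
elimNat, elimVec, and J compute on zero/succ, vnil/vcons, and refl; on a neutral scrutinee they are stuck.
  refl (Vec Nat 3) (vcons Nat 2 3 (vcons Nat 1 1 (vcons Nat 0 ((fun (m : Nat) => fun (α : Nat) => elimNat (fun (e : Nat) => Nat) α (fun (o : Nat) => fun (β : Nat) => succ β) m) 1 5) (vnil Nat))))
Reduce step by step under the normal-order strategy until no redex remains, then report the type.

reduction (normal order):
  refl (Vec Nat 3) (vcons Nat 2 3 (vcons Nat 1 1 (vcons Nat 0 ((fun (m : Nat) => fun (α : Nat) => elimNat (fun (e : Nat) => Nat) α (fun (o : Nat) => fun (β : Nat) => succ β) m) 1 5) (vnil Nat))))
  ~> refl (Vec Nat 3) (vcons Nat 2 3 (vcons Nat 1 1 (vcons Nat 0 ((fun (m : Nat) => elimNat (fun (α : Nat) => Nat) m (fun (e : Nat) => fun (o : Nat) => succ o) 1) 5) (vnil Nat))))
  ~> refl (Vec Nat 3) (vcons Nat 2 3 (vcons Nat 1 1 (vcons Nat 0 (elimNat (fun (m : Nat) => Nat) 5 (fun (α : Nat) => fun (e : Nat) => succ e) 1) (vnil Nat))))
  ~> refl (Vec Nat 3) (vcons Nat 2 3 (vcons Nat 1 1 (vcons Nat 0 ((fun (m : Nat) => fun (α : Nat) => succ α) 0 (elimNat (fun (e : Nat) => Nat) 5 (fun (o : Nat) => fun (β : Nat) => succ β) 0)) (vnil Nat))))
  ~> refl (Vec Nat 3) (vcons Nat 2 3 (vcons Nat 1 1 (vcons Nat 0 ((fun (m : Nat) => succ m) (elimNat (fun (α : Nat) => Nat) 5 (fun (e : Nat) => fun (o : Nat) => succ o) 0)) (vnil Nat))))
  ~> refl (Vec Nat 3) (vcons Nat 2 3 (vcons Nat 1 1 (vcons Nat 0 (succ (elimNat (fun (m : Nat) => Nat) 5 (fun (α : Nat) => fun (e : Nat) => succ e) 0)) (vnil Nat))))
  ~> refl (Vec Nat 3) (vcons Nat 2 3 (vcons Nat 1 1 (vcons Nat 0 6 (vnil Nat))))
type:
  Eq (Vec Nat 3) (vcons Nat 2 3 (vcons Nat 1 1 (vcons Nat 0 6 (vnil Nat)))) (vcons Nat 2 3 (vcons Nat 1 1 (vcons Nat 0 6 (vnil Nat))))


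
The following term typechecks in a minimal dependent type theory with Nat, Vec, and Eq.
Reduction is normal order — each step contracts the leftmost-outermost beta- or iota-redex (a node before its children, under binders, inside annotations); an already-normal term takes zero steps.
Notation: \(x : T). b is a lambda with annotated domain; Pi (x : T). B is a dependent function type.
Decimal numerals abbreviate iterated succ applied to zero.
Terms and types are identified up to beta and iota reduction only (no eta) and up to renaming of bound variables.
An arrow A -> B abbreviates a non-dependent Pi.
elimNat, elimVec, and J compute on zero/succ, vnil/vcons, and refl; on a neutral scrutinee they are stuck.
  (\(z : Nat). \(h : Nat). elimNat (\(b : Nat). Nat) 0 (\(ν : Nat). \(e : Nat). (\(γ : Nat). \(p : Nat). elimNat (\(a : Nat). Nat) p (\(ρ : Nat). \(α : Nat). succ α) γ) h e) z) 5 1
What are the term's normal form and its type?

reduced normal form:
  5
type:
  Nat
observation: the term reaches its normal form after 48 normal-order steps.


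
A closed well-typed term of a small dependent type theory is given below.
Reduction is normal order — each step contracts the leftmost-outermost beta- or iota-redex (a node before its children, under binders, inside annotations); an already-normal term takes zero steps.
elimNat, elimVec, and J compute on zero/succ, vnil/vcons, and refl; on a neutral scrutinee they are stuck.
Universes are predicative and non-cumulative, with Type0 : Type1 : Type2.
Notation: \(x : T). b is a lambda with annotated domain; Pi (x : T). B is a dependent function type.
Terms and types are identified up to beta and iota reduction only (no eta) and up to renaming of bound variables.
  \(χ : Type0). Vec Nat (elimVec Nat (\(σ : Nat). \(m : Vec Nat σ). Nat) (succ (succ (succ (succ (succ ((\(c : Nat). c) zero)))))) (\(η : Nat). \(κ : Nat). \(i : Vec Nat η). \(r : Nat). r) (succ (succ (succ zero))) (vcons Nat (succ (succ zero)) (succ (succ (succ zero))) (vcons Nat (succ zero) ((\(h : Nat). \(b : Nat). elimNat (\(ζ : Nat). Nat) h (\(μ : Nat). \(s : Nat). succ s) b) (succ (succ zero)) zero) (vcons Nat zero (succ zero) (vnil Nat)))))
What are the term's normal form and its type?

normal form:
  \(χ : Type0). Vec Nat (succ (succ (succ (succ (succ zero)))))
type:
  Pi (χ : Type0). Type0
observation: reduction starts at an elimVec iota-redex, and 17 normal-order steps reach the normal form.


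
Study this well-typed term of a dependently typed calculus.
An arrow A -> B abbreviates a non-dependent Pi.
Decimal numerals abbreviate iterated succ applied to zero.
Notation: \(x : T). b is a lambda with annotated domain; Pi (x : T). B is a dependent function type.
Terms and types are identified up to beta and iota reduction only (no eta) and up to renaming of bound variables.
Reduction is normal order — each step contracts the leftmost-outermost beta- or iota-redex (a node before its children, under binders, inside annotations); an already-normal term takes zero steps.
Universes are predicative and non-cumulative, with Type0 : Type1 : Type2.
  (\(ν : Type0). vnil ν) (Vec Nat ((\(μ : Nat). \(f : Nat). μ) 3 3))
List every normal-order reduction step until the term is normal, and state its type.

reduction (normal order):
  (\(ν : Type0). vnil ν) (Vec Nat ((\(μ : Nat). \(f : Nat). μ) 3 3))
  ~> vnil (Vec Nat ((\(ν : Nat). \(μ : Nat). ν) 3 3))
  ~> vnil (Vec Nat ((\(ν : Nat). 3) 3))
  ~> vnil (Vec Nat 3)
type:
  Vec (Vec Nat 3) 0


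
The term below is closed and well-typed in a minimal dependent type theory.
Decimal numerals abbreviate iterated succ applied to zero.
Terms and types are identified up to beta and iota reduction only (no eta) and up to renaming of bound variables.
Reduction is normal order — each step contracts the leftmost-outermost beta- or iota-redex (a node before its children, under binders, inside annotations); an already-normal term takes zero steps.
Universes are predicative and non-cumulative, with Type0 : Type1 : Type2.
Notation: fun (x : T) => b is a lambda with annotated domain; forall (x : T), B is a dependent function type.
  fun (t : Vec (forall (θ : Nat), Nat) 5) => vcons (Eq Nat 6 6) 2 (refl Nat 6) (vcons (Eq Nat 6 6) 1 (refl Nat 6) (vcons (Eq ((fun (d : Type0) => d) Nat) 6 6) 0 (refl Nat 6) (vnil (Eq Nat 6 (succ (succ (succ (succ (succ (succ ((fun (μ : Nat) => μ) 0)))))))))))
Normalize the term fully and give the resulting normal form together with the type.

resulting normal form:
  fun (t : Vec (forall (θ : Nat), Nat) 5) => vcons (Eq Nat 6 6) 2 (refl Nat 6) (vcons (Eq Nat 6 6) 1 (refl Nat 6) (vcons (Eq Nat 6 6) 0 (refl Nat 6) (vnil (Eq Nat 6 6))))
type:
  forall (t : Vec (forall (θ : Nat), Nat) 5), Vec (Eq Nat 6 6) 3
observation: contracting a beta-redex first, the term normalizes in 2 steps.


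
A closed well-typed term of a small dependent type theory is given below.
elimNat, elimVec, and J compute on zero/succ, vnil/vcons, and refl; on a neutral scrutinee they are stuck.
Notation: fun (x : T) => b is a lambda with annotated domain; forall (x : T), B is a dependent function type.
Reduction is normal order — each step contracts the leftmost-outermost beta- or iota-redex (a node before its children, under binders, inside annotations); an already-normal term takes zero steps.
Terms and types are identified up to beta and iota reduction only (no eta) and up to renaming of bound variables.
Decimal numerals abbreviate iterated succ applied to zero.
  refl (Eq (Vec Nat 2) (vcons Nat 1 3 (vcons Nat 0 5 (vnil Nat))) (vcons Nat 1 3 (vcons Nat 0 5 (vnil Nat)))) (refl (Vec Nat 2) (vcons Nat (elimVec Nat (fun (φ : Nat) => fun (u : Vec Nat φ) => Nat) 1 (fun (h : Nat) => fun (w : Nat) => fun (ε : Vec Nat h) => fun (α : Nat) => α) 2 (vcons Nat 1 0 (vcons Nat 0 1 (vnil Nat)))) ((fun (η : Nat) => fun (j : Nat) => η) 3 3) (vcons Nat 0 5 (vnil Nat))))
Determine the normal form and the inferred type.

normal form:
  refl (Eq (Vec Nat 2) (vcons Nat 1 3 (vcons Nat 0 5 (vnil Nat))) (vcons Nat 1 3 (vcons Nat 0 5 (vnil Nat)))) (refl (Vec Nat 2) (vcons Nat 1 3 (vcons Nat 0 5 (vnil Nat))))
inferred type:
  Eq (Eq (Vec Nat 2) (vcons Nat 1 3 (vcons Nat 0 5 (vnil Nat))) (vcons Nat 1 3 (vcons Nat 0 5 (vnil Nat)))) (refl (Vec Nat 2) (vcons Nat 1 3 (vcons Nat 0 5 (vnil Nat)))) (refl (Vec Nat 2) (vcons Nat 1 3 (vcons Nat 0 5 (vnil Nat))))
observation: the leftmost-outermost redex is an elimVec iota-redex, and normalization takes 13 steps.
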